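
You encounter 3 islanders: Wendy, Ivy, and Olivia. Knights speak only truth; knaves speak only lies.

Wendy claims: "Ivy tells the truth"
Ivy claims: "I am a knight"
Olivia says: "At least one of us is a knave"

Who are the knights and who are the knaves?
Wendy is a knave.
Ivy is a knave.
Olivia is a knight.

Verification:
- Wendy (knave) says "Ivy tells the truth" - this is FALSE (a lie) because Ivy is a knave.
- Ivy (knave) says "I am a knight" - this is FALSE (a lie) because Ivy is a knave.
- Olivia (knight) says "At least one of us is a knave" - this is TRUE because Wendy and Ivy are knaves.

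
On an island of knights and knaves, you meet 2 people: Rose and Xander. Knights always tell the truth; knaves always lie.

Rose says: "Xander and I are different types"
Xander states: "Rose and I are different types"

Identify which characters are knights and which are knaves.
Rose is a knave.
Xander is a knave.

Verification:
- Rose (knave) says "Xander and I are different types" - this is FALSE (a lie) because Rose is a knave and Xander is a knave.
- Xander (knave) says "Rose and I are different types" - this is FALSE (a lie) because Xander is a knave and Rose is a knave.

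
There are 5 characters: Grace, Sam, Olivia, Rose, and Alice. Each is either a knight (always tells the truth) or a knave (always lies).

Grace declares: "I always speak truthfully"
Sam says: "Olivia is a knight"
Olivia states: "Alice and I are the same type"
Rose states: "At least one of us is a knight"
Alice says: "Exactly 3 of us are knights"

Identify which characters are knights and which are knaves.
Grace is a knight.
Sam is a knave.
Olivia is a knave.
Rose is a knight.
Alice is a knight.

Verification:
- Grace (knight) says "I always speak truthfully" - this is TRUE because Grace is a knight.
- Sam (knave) says "Olivia is a knight" - this is FALSE (a lie) because Olivia is a knave.
- Olivia (knave) says "Alice and I are the same type" - this is FALSE (a lie) because Olivia is a knave and Alice is a knight.
- Rose (knight) says "At least one of us is a knight" - this is TRUE because Grace, Rose, and Alice are knights.
- Alice (knight) says "Exactly 3 of us are knights" - this is TRUE because there are 3 knights.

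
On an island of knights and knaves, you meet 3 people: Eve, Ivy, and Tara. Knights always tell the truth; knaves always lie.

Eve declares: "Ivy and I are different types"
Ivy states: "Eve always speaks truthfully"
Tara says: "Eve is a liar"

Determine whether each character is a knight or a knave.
Eve is a knave.
Ivy is a knave.
Tara is a knight.

Verification:
- Eve (knave) says "Ivy and I are different types" - this is FALSE (a lie) because Eve is a knave and Ivy is a knave.
- Ivy (knave) says "Eve always speaks truthfully" - this is FALSE (a lie) because Eve is a knave.
- Tara (knight) says "Eve is a liar" - this is TRUE because Eve is a knave.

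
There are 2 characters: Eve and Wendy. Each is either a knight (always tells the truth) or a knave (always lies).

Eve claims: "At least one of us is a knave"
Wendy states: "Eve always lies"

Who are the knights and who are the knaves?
Eve is a knight.
Wendy is a knave.

Verification:
- Eve (knight) says "At least one of us is a knave" - this is TRUE because Wendy is a knave.
- Wendy (knave) says "Eve always lies" - this is FALSE (a lie) because Eve is a knight.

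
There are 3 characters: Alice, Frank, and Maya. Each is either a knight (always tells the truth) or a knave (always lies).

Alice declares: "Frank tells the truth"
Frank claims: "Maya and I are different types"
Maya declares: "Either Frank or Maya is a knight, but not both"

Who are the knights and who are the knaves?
Alice is a knave.
Frank is a knave.
Maya is a knave.

Verification:
- Alice (knave) says "Frank tells the truth" - this is FALSE (a lie) because Frank is a knave.
- Frank (knave) says "Maya and I are different types" - this is FALSE (a lie) because Frank is a knave and Maya is a knave.
- Maya (knave) says "Either Frank or Maya is a knight, but not both" - this is FALSE (a lie) because Frank is a knave and Maya is a knave.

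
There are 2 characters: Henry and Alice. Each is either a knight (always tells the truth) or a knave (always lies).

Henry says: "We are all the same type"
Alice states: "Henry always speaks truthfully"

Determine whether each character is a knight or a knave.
Henry is a knight.
Alice is a knight.

Verification:
- Henry (knight) says "We are all the same type" - this is TRUE because Henry and Alice are knights.
- Alice (knight) says "Henry always speaks truthfully" - this is TRUE because Henry is a knight.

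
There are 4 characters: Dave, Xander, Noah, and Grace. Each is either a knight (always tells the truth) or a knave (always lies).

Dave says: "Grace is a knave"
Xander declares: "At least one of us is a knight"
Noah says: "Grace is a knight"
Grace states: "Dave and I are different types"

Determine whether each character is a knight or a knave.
Dave is a knave.
Xander is a knight.
Noah is a knight.
Grace is a knight.

Verification:
- Dave (knave) says "Grace is a knave" - this is FALSE (a lie) because Grace is a knight.
- Xander (knight) says "At least one of us is a knight" - this is TRUE because Xander, Noah, and Grace are knights.
- Noah (knight) says "Grace is a knight" - this is TRUE because Grace is a knight.
- Grace (knight) says "Dave and I are different types" - this is TRUE because Grace is a knight and Dave is a knave.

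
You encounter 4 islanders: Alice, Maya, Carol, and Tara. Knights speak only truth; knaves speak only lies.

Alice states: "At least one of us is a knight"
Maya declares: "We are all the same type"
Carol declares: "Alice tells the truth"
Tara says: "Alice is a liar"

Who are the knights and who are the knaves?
Alice is a knight.
Maya is a knave.
Carol is a knight.
Tara is a knave.

Verification:
- Alice (knight) says "At least one of us is a knight" - this is TRUE because Alice and Carol are knights.
- Maya (knave) says "We are all the same type" - this is FALSE (a lie) because Alice and Carol are knights and Maya and Tara are knaves.
- Carol (knight) says "Alice tells the truth" - this is TRUE because Alice is a knight.
- Tara (knave) says "Alice is a liar" - this is FALSE (a lie) because Alice is a knight.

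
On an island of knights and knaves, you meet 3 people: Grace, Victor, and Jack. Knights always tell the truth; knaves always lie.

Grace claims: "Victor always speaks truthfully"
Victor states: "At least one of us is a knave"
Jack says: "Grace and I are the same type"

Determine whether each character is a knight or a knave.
Grace is a knight.
Victor is a knight.
Jack is a knave.

Verification:
- Grace (knight) says "Victor always speaks truthfully" - this is TRUE because Victor is a knight.
- Victor (knight) says "At least one of us is a knave" - this is TRUE because Jack is a knave.
- Jack (knave) says "Grace and I are the same type" - this is FALSE (a lie) because Jack is a knave and Grace is a knight.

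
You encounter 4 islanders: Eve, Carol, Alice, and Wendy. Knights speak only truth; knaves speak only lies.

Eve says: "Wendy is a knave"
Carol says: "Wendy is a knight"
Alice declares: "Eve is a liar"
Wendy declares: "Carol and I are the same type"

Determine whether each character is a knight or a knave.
Eve is a knave.
Carol is a knight.
Alice is a knight.
Wendy is a knight.

Verification:
- Eve (knave) says "Wendy is a knave" - this is FALSE (a lie) because Wendy is a knight.
- Carol (knight) says "Wendy is a knight" - this is TRUE because Wendy is a knight.
- Alice (knight) says "Eve is a liar" - this is TRUE because Eve is a knave.
- Wendy (knight) says "Carol and I are the same type" - this is TRUE because Wendy is a knight and Carol is a knight.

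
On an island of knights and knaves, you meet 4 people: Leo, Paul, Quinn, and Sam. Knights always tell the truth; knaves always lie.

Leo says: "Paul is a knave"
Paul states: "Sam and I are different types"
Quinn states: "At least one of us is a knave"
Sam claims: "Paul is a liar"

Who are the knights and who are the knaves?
Leo is a knave.
Paul is a knight.
Quinn is a knight.
Sam is a knave.

Verification:
- Leo (knave) says "Paul is a knave" - this is FALSE (a lie) because Paul is a knight.
- Paul (knight) says "Sam and I are different types" - this is TRUE because Paul is a knight and Sam is a knave.
- Quinn (knight) says "At least one of us is a knave" - this is TRUE because Leo and Sam are knaves.
- Sam (knave) says "Paul is a liar" - this is FALSE (a lie) because Paul is a knight.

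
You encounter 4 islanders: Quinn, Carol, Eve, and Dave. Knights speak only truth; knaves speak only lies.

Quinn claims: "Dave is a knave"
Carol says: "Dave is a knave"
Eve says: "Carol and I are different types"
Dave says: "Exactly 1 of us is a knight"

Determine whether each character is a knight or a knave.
Quinn is a knave.
Carol is a knave.
Eve is a knave.
Dave is a knight.

Verification:
- Quinn (knave) says "Dave is a knave" - this is FALSE (a lie) because Dave is a knight.
- Carol (knave) says "Dave is a knave" - this is FALSE (a lie) because Dave is a knight.
- Eve (knave) says "Carol and I are different types" - this is FALSE (a lie) because Eve is a knave and Carol is a knave.
- Dave (knight) says "Exactly 1 of us is a knight" - this is TRUE because there are 1 knights.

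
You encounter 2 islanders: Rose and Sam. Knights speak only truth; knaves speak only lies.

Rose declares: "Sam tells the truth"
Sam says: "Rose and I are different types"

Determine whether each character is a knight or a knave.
Rose is a knave.
Sam is a knave.

Verification:
- Rose (knave) says "Sam tells the truth" - this is FALSE (a lie) because Sam is a knave.
- Sam (knave) says "Rose and I are different types" - this is FALSE (a lie) because Sam is a knave and Rose is a knave.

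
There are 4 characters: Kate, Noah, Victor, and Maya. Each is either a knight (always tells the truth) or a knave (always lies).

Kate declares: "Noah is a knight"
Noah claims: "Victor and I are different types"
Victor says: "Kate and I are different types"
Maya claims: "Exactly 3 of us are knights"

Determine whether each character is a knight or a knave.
Kate is a knave.
Noah is a knave.
Victor is a knave.
Maya is a knave.

Verification:
- Kate (knave) says "Noah is a knight" - this is FALSE (a lie) because Noah is a knave.
- Noah (knave) says "Victor and I are different types" - this is FALSE (a lie) because Noah is a knave and Victor is a knave.
- Victor (knave) says "Kate and I are different types" - this is FALSE (a lie) because Victor is a knave and Kate is a knave.
- Maya (knave) says "Exactly 3 of us are knights" - this is FALSE (a lie) because there are 0 knights.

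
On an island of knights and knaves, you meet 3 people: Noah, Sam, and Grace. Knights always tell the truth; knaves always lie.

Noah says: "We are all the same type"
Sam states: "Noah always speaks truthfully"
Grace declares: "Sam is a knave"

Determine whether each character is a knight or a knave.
Noah is a knave.
Sam is a knave.
Grace is a knight.

Verification:
- Noah (knave) says "We are all the same type" - this is FALSE (a lie) because Grace is a knight and Noah and Sam are knaves.
- Sam (knave) says "Noah always speaks truthfully" - this is FALSE (a lie) because Noah is a knave.
- Grace (knight) says "Sam is a knave" - this is TRUE because Sam is a knave.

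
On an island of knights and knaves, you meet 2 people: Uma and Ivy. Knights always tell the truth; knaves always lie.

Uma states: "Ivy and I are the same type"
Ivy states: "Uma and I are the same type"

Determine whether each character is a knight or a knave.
Uma is a knight.
Ivy is a knight.

Verification:
- Uma (knight) says "Ivy and I are the same type" - this is TRUE because Uma is a knight and Ivy is a knight.
- Ivy (knight) says "Uma and I are the same type" - this is TRUE because Ivy is a knight and Uma is a knight.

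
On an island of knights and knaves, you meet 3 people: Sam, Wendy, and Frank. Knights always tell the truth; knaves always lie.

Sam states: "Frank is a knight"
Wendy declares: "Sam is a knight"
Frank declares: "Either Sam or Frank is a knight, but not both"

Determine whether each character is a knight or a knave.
Sam is a knave.
Wendy is a knave.
Frank is a knave.

Verification:
- Sam (knave) says "Frank is a knight" - this is FALSE (a lie) because Frank is a knave.
- Wendy (knave) says "Sam is a knight" - this is FALSE (a lie) because Sam is a knave.
- Frank (knave) says "Either Sam or Frank is a knight, but not both" - this is FALSE (a lie) because Sam is a knave and Frank is a knave.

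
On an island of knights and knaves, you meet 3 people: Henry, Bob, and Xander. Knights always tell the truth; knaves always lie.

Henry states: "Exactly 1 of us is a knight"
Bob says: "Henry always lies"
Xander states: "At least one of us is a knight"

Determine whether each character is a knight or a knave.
Henry is a knave.
Bob is a knight.
Xander is a knight.

Verification:
- Henry (knave) says "Exactly 1 of us is a knight" - this is FALSE (a lie) because there are 2 knights.
- Bob (knight) says "Henry always lies" - this is TRUE because Henry is a knave.
- Xander (knight) says "At least one of us is a knight" - this is TRUE because Bob and Xander are knights.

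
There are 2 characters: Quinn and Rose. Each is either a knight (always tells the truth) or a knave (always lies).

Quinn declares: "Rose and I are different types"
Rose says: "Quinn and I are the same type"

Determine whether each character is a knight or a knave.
Quinn is a knight.
Rose is a knave.

Verification:
- Quinn (knight) says "Rose and I are different types" - this is TRUE because Quinn is a knight and Rose is a knave.
- Rose (knave) says "Quinn and I are the same type" - this is FALSE (a lie) because Rose is a knave and Quinn is a knight.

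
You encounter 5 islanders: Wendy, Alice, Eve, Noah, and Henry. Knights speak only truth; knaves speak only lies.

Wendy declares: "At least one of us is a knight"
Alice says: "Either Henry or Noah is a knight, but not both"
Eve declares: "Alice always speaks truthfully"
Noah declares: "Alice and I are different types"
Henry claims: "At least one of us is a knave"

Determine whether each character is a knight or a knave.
Wendy is a knight.
Alice is a knave.
Eve is a knave.
Noah is a knight.
Henry is a knight.

Verification:
- Wendy (knight) says "At least one of us is a knight" - this is TRUE because Wendy, Noah, and Henry are knights.
- Alice (knave) says "Either Henry or Noah is a knight, but not both" - this is FALSE (a lie) because Henry is a knight and Noah is a knight.
- Eve (knave) says "Alice always speaks truthfully" - this is FALSE (a lie) because Alice is a knave.
- Noah (knight) says "Alice and I are different types" - this is TRUE because Noah is a knight and Alice is a knave.
- Henry (knight) says "At least one of us is a knave" - this is TRUE because Alice and Eve are knaves.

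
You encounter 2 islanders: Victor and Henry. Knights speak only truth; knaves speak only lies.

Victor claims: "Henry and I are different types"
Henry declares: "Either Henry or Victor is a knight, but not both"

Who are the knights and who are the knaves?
Victor is a knave.
Henry is a knave.

Verification:
- Victor (knave) says "Henry and I are different types" - this is FALSE (a lie) because Victor is a knave and Henry is a knave.
- Henry (knave) says "Either Henry or Victor is a knight, but not both" - this is FALSE (a lie) because Henry is a knave and Victor is a knave.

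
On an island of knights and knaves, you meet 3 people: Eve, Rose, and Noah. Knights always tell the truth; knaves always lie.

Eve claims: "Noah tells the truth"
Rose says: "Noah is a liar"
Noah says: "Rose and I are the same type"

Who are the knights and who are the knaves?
Eve is a knave.
Rose is a knight.
Noah is a knave.

Verification:
- Eve (knave) says "Noah tells the truth" - this is FALSE (a lie) because Noah is a knave.
- Rose (knight) says "Noah is a liar" - this is TRUE because Noah is a knave.
- Noah (knave) says "Rose and I are the same type" - this is FALSE (a lie) because Noah is a knave and Rose is a knight.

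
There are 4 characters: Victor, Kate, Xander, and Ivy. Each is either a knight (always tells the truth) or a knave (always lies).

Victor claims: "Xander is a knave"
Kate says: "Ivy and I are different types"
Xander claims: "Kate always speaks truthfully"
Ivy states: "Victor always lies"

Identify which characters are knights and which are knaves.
Victor is a knight.
Kate is a knave.
Xander is a knave.
Ivy is a knave.

Verification:
- Victor (knight) says "Xander is a knave" - this is TRUE because Xander is a knave.
- Kate (knave) says "Ivy and I are different types" - this is FALSE (a lie) because Kate is a knave and Ivy is a knave.
- Xander (knave) says "Kate always speaks truthfully" - this is FALSE (a lie) because Kate is a knave.
- Ivy (knave) says "Victor always lies" - this is FALSE (a lie) because Victor is a knight.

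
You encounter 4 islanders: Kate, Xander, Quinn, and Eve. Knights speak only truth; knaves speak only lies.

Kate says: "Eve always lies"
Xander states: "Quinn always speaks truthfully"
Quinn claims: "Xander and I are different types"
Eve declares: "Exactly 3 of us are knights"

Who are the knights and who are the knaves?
Kate is a knight.
Xander is a knave.
Quinn is a knave.
Eve is a knave.

Verification:
- Kate (knight) says "Eve always lies" - this is TRUE because Eve is a knave.
- Xander (knave) says "Quinn always speaks truthfully" - this is FALSE (a lie) because Quinn is a knave.
- Quinn (knave) says "Xander and I are different types" - this is FALSE (a lie) because Quinn is a knave and Xander is a knave.
- Eve (knave) says "Exactly 3 of us are knights" - this is FALSE (a lie) because there are 1 knights.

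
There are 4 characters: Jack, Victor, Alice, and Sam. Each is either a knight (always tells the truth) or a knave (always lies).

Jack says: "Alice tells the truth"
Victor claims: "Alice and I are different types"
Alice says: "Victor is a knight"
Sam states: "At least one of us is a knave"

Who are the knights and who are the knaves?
Jack is a knave.
Victor is a knave.
Alice is a knave.
Sam is a knight.

Verification:
- Jack (knave) says "Alice tells the truth" - this is FALSE (a lie) because Alice is a knave.
- Victor (knave) says "Alice and I are different types" - this is FALSE (a lie) because Victor is a knave and Alice is a knave.
- Alice (knave) says "Victor is a knight" - this is FALSE (a lie) because Victor is a knave.
- Sam (knight) says "At least one of us is a knave" - this is TRUE because Jack, Victor, and Alice are knaves.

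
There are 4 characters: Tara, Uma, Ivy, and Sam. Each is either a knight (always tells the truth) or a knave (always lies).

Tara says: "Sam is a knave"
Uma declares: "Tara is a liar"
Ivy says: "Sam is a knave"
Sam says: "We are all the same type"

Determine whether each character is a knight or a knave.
Tara is a knight.
Uma is a knave.
Ivy is a knight.
Sam is a knave.

Verification:
- Tara (knight) says "Sam is a knave" - this is TRUE because Sam is a knave.
- Uma (knave) says "Tara is a liar" - this is FALSE (a lie) because Tara is a knight.
- Ivy (knight) says "Sam is a knave" - this is TRUE because Sam is a knave.
- Sam (knave) says "We are all the same type" - this is FALSE (a lie) because Tara and Ivy are knights and Uma and Sam are knaves.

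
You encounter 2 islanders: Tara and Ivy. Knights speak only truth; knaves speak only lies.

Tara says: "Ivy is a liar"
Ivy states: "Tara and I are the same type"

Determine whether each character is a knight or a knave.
Tara is a knight.
Ivy is a knave.

Verification:
- Tara (knight) says "Ivy is a liar" - this is TRUE because Ivy is a knave.
- Ivy (knave) says "Tara and I are the same type" - this is FALSE (a lie) because Ivy is a knave and Tara is a knight.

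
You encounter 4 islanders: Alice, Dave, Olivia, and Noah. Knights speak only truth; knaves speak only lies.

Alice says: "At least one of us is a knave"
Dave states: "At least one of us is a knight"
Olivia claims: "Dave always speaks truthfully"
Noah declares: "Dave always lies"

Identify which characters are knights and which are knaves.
Alice is a knight.
Dave is a knight.
Olivia is a knight.
Noah is a knave.

Verification:
- Alice (knight) says "At least one of us is a knave" - this is TRUE because Noah is a knave.
- Dave (knight) says "At least one of us is a knight" - this is TRUE because Alice, Dave, and Olivia are knights.
- Olivia (knight) says "Dave always speaks truthfully" - this is TRUE because Dave is a knight.
- Noah (knave) says "Dave always lies" - this is FALSE (a lie) because Dave is a knight.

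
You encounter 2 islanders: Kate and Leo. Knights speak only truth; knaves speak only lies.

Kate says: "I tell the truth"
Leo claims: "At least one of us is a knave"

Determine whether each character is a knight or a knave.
Kate is a knave.
Leo is a knight.

Verification:
- Kate (knave) says "I tell the truth" - this is FALSE (a lie) because Kate is a knave.
- Leo (knight) says "At least one of us is a knave" - this is TRUE because Kate is a knave.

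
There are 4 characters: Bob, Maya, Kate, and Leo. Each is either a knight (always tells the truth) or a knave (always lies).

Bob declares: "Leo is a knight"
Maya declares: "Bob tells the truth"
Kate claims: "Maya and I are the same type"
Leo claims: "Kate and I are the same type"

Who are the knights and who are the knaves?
Bob is a knight.
Maya is a knight.
Kate is a knight.
Leo is a knight.

Verification:
- Bob (knight) says "Leo is a knight" - this is TRUE because Leo is a knight.
- Maya (knight) says "Bob tells the truth" - this is TRUE because Bob is a knight.
- Kate (knight) says "Maya and I are the same type" - this is TRUE because Kate is a knight and Maya is a knight.
- Leo (knight) says "Kate and I are the same type" - this is TRUE because Leo is a knight and Kate is a knight.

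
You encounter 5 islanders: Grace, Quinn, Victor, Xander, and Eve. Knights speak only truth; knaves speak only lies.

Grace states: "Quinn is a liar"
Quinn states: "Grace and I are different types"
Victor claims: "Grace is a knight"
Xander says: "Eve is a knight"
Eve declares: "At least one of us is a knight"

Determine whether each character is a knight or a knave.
Grace is a knave.
Quinn is a knight.
Victor is a knave.
Xander is a knight.
Eve is a knight.

Verification:
- Grace (knave) says "Quinn is a liar" - this is FALSE (a lie) because Quinn is a knight.
- Quinn (knight) says "Grace and I are different types" - this is TRUE because Quinn is a knight and Grace is a knave.
- Victor (knave) says "Grace is a knight" - this is FALSE (a lie) because Grace is a knave.
- Xander (knight) says "Eve is a knight" - this is TRUE because Eve is a knight.
- Eve (knight) says "At least one of us is a knight" - this is TRUE because Quinn, Xander, and Eve are knights.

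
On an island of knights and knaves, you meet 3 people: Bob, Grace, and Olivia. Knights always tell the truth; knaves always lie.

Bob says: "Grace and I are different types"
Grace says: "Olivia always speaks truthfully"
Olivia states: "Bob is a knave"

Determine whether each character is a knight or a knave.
Bob is a knight.
Grace is a knave.
Olivia is a knave.

Verification:
- Bob (knight) says "Grace and I are different types" - this is TRUE because Bob is a knight and Grace is a knave.
- Grace (knave) says "Olivia always speaks truthfully" - this is FALSE (a lie) because Olivia is a knave.
- Olivia (knave) says "Bob is a knave" - this is FALSE (a lie) because Bob is a knight.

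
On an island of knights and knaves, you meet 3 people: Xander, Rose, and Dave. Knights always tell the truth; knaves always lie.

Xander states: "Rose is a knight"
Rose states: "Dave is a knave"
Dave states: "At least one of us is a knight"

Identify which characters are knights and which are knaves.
Xander is a knave.
Rose is a knave.
Dave is a knight.

Verification:
- Xander (knave) says "Rose is a knight" - this is FALSE (a lie) because Rose is a knave.
- Rose (knave) says "Dave is a knave" - this is FALSE (a lie) because Dave is a knight.
- Dave (knight) says "At least one of us is a knight" - this is TRUE because Dave is a knight.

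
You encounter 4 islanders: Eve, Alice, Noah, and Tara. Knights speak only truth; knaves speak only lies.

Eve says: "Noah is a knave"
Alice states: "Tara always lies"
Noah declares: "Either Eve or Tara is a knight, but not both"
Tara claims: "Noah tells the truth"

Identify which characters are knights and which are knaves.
Eve is a knave.
Alice is a knave.
Noah is a knight.
Tara is a knight.

Verification:
- Eve (knave) says "Noah is a knave" - this is FALSE (a lie) because Noah is a knight.
- Alice (knave) says "Tara always lies" - this is FALSE (a lie) because Tara is a knight.
- Noah (knight) says "Either Eve or Tara is a knight, but not both" - this is TRUE because Eve is a knave and Tara is a knight.
- Tara (knight) says "Noah tells the truth" - this is TRUE because Noah is a knight.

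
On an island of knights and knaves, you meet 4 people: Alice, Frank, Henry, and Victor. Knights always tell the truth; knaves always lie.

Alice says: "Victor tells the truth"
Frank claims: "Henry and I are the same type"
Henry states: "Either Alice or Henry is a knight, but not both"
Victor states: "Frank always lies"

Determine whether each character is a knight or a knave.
Alice is a knave.
Frank is a knight.
Henry is a knight.
Victor is a knave.

Verification:
- Alice (knave) says "Victor tells the truth" - this is FALSE (a lie) because Victor is a knave.
- Frank (knight) says "Henry and I are the same type" - this is TRUE because Frank is a knight and Henry is a knight.
- Henry (knight) says "Either Alice or Henry is a knight, but not both" - this is TRUE because Alice is a knave and Henry is a knight.
- Victor (knave) says "Frank always lies" - this is FALSE (a lie) because Frank is a knight.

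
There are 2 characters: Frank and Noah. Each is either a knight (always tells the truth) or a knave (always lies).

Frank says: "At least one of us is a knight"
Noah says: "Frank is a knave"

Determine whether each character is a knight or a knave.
Frank is a knight.
Noah is a knave.

Verification:
- Frank (knight) says "At least one of us is a knight" - this is TRUE because Frank is a knight.
- Noah (knave) says "Frank is a knave" - this is FALSE (a lie) because Frank is a knight.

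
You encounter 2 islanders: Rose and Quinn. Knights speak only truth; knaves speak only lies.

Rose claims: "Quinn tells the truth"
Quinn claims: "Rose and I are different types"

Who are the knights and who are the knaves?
Rose is a knave.
Quinn is a knave.

Verification:
- Rose (knave) says "Quinn tells the truth" - this is FALSE (a lie) because Quinn is a knave.
- Quinn (knave) says "Rose and I are different types" - this is FALSE (a lie) because Quinn is a knave and Rose is a knave.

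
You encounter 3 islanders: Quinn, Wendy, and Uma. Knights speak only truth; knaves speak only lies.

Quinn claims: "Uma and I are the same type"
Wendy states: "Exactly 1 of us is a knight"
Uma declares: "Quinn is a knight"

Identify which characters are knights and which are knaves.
Quinn is a knight.
Wendy is a knave.
Uma is a knight.

Verification:
- Quinn (knight) says "Uma and I are the same type" - this is TRUE because Quinn is a knight and Uma is a knight.
- Wendy (knave) says "Exactly 1 of us is a knight" - this is FALSE (a lie) because there are 2 knights.
- Uma (knight) says "Quinn is a knight" - this is TRUE because Quinn is a knight.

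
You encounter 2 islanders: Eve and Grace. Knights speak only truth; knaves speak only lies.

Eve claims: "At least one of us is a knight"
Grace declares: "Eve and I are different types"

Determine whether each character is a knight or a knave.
Eve is a knave.
Grace is a knave.

Verification:
- Eve (knave) says "At least one of us is a knight" - this is FALSE (a lie) because no one is a knight.
- Grace (knave) says "Eve and I are different types" - this is FALSE (a lie) because Grace is a knave and Eve is a knave.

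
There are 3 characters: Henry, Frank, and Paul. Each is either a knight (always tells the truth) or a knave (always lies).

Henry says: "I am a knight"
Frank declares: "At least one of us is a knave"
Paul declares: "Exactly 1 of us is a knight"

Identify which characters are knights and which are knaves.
Henry is a knight.
Frank is a knight.
Paul is a knave.

Verification:
- Henry (knight) says "I am a knight" - this is TRUE because Henry is a knight.
- Frank (knight) says "At least one of us is a knave" - this is TRUE because Paul is a knave.
- Paul (knave) says "Exactly 1 of us is a knight" - this is FALSE (a lie) because there are 2 knights.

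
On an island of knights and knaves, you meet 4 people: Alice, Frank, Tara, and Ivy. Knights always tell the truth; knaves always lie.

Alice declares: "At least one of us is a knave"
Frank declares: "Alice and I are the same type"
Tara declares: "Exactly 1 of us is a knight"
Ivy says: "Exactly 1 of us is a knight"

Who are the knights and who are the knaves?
Alice is a knight.
Frank is a knight.
Tara is a knave.
Ivy is a knave.

Verification:
- Alice (knight) says "At least one of us is a knave" - this is TRUE because Tara and Ivy are knaves.
- Frank (knight) says "Alice and I are the same type" - this is TRUE because Frank is a knight and Alice is a knight.
- Tara (knave) says "Exactly 1 of us is a knight" - this is FALSE (a lie) because there are 2 knights.
- Ivy (knave) says "Exactly 1 of us is a knight" - this is FALSE (a lie) because there are 2 knights.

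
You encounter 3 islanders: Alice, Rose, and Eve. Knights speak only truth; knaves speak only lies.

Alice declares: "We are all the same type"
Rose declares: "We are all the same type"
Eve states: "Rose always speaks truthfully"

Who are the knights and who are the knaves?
Alice is a knight.
Rose is a knight.
Eve is a knight.

Verification:
- Alice (knight) says "We are all the same type" - this is TRUE because Alice, Rose, and Eve are knights.
- Rose (knight) says "We are all the same type" - this is TRUE because Alice, Rose, and Eve are knights.
- Eve (knight) says "Rose always speaks truthfully" - this is TRUE because Rose is a knight.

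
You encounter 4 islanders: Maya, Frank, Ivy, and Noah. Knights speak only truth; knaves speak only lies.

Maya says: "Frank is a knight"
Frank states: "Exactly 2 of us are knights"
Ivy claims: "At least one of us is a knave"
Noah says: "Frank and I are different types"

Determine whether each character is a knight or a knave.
Maya is a knave.
Frank is a knave.
Ivy is a knight.
Noah is a knave.

Verification:
- Maya (knave) says "Frank is a knight" - this is FALSE (a lie) because Frank is a knave.
- Frank (knave) says "Exactly 2 of us are knights" - this is FALSE (a lie) because there are 1 knights.
- Ivy (knight) says "At least one of us is a knave" - this is TRUE because Maya, Frank, and Noah are knaves.
- Noah (knave) says "Frank and I are different types" - this is FALSE (a lie) because Noah is a knave and Frank is a knave.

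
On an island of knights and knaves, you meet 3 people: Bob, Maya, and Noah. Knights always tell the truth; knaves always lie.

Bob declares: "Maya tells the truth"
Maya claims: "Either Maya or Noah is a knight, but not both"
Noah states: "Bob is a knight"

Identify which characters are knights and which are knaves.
Bob is a knave.
Maya is a knave.
Noah is a knave.

Verification:
- Bob (knave) says "Maya tells the truth" - this is FALSE (a lie) because Maya is a knave.
- Maya (knave) says "Either Maya or Noah is a knight, but not both" - this is FALSE (a lie) because Maya is a knave and Noah is a knave.
- Noah (knave) says "Bob is a knight" - this is FALSE (a lie) because Bob is a knave.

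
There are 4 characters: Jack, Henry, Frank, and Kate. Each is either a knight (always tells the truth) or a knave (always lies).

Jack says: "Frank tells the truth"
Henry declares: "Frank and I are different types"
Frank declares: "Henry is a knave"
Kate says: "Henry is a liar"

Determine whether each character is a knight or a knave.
Jack is a knave.
Henry is a knight.
Frank is a knave.
Kate is a knave.

Verification:
- Jack (knave) says "Frank tells the truth" - this is FALSE (a lie) because Frank is a knave.
- Henry (knight) says "Frank and I are different types" - this is TRUE because Henry is a knight and Frank is a knave.
- Frank (knave) says "Henry is a knave" - this is FALSE (a lie) because Henry is a knight.
- Kate (knave) says "Henry is a liar" - this is FALSE (a lie) because Henry is a knight.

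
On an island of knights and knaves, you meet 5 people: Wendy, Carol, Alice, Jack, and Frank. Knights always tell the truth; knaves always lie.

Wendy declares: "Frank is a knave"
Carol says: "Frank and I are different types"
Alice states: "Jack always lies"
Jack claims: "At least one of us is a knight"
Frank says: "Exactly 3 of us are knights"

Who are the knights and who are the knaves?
Wendy is a knight.
Carol is a knave.
Alice is a knave.
Jack is a knight.
Frank is a knave.

Verification:
- Wendy (knight) says "Frank is a knave" - this is TRUE because Frank is a knave.
- Carol (knave) says "Frank and I are different types" - this is FALSE (a lie) because Carol is a knave and Frank is a knave.
- Alice (knave) says "Jack always lies" - this is FALSE (a lie) because Jack is a knight.
- Jack (knight) says "At least one of us is a knight" - this is TRUE because Wendy and Jack are knights.
- Frank (knave) says "Exactly 3 of us are knights" - this is FALSE (a lie) because there are 2 knights.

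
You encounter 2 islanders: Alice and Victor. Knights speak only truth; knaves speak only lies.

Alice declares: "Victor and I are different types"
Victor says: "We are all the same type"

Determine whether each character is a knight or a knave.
Alice is a knight.
Victor is a knave.

Verification:
- Alice (knight) says "Victor and I are different types" - this is TRUE because Alice is a knight and Victor is a knave.
- Victor (knave) says "We are all the same type" - this is FALSE (a lie) because Alice is a knight and Victor is a knave.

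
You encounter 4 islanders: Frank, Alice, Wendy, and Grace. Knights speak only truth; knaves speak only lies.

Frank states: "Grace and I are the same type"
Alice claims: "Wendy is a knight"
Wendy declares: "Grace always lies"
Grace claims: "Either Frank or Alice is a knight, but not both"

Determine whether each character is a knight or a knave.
Frank is a knight.
Alice is a knave.
Wendy is a knave.
Grace is a knight.

Verification:
- Frank (knight) says "Grace and I are the same type" - this is TRUE because Frank is a knight and Grace is a knight.
- Alice (knave) says "Wendy is a knight" - this is FALSE (a lie) because Wendy is a knave.
- Wendy (knave) says "Grace always lies" - this is FALSE (a lie) because Grace is a knight.
- Grace (knight) says "Either Frank or Alice is a knight, but not both" - this is TRUE because Frank is a knight and Alice is a knave.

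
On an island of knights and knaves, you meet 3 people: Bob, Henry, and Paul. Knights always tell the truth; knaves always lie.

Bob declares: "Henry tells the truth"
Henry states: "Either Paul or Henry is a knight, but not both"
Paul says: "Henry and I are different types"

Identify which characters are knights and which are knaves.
Bob is a knave.
Henry is a knave.
Paul is a knave.

Verification:
- Bob (knave) says "Henry tells the truth" - this is FALSE (a lie) because Henry is a knave.
- Henry (knave) says "Either Paul or Henry is a knight, but not both" - this is FALSE (a lie) because Paul is a knave and Henry is a knave.
- Paul (knave) says "Henry and I are different types" - this is FALSE (a lie) because Paul is a knave and Henry is a knave.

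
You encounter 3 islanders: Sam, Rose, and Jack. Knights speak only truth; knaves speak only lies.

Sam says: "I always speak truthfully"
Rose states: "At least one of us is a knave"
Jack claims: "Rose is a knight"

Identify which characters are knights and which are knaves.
Sam is a knave.
Rose is a knight.
Jack is a knight.

Verification:
- Sam (knave) says "I always speak truthfully" - this is FALSE (a lie) because Sam is a knave.
- Rose (knight) says "At least one of us is a knave" - this is TRUE because Sam is a knave.
- Jack (knight) says "Rose is a knight" - this is TRUE because Rose is a knight.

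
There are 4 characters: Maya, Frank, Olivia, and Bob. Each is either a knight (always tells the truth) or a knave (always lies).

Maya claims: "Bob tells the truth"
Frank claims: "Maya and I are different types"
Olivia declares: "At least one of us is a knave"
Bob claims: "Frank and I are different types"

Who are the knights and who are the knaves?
Maya is a knave.
Frank is a knave.
Olivia is a knight.
Bob is a knave.

Verification:
- Maya (knave) says "Bob tells the truth" - this is FALSE (a lie) because Bob is a knave.
- Frank (knave) says "Maya and I are different types" - this is FALSE (a lie) because Frank is a knave and Maya is a knave.
- Olivia (knight) says "At least one of us is a knave" - this is TRUE because Maya, Frank, and Bob are knaves.
- Bob (knave) says "Frank and I are different types" - this is FALSE (a lie) because Bob is a knave and Frank is a knave.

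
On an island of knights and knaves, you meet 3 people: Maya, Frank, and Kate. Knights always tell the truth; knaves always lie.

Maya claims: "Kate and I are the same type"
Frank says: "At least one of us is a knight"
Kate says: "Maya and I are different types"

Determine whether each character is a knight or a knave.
Maya is a knave.
Frank is a knight.
Kate is a knight.

Verification:
- Maya (knave) says "Kate and I are the same type" - this is FALSE (a lie) because Maya is a knave and Kate is a knight.
- Frank (knight) says "At least one of us is a knight" - this is TRUE because Frank and Kate are knights.
- Kate (knight) says "Maya and I are different types" - this is TRUE because Kate is a knight and Maya is a knave.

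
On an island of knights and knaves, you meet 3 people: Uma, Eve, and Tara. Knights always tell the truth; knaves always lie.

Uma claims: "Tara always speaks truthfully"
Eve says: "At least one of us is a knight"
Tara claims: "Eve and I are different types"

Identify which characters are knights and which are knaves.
Uma is a knave.
Eve is a knave.
Tara is a knave.

Verification:
- Uma (knave) says "Tara always speaks truthfully" - this is FALSE (a lie) because Tara is a knave.
- Eve (knave) says "At least one of us is a knight" - this is FALSE (a lie) because no one is a knight.
- Tara (knave) says "Eve and I are different types" - this is FALSE (a lie) because Tara is a knave and Eve is a knave.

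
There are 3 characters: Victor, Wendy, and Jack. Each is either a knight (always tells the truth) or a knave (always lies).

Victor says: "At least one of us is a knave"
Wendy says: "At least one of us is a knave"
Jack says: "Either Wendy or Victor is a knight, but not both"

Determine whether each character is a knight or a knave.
Victor is a knight.
Wendy is a knight.
Jack is a knave.

Verification:
- Victor (knight) says "At least one of us is a knave" - this is TRUE because Jack is a knave.
- Wendy (knight) says "At least one of us is a knave" - this is TRUE because Jack is a knave.
- Jack (knave) says "Either Wendy or Victor is a knight, but not both" - this is FALSE (a lie) because Wendy is a knight and Victor is a knight.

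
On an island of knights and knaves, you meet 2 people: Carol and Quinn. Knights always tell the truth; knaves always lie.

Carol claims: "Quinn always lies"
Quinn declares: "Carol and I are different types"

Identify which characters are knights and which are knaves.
Carol is a knave.
Quinn is a knight.

Verification:
- Carol (knave) says "Quinn always lies" - this is FALSE (a lie) because Quinn is a knight.
- Quinn (knight) says "Carol and I are different types" - this is TRUE because Quinn is a knight and Carol is a knave.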